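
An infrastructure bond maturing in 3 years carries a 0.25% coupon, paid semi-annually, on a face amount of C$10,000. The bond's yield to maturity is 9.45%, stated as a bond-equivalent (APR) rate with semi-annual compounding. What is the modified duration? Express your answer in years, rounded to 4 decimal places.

2.8541 years

Periodic yield y = 0.04725. First find Macaulay duration:
  t   CF        PV=CF/(1+0.04725)^t    t·PV
  1        12.50        11.9360        11.9360
  2        12.50        11.3975        22.7950
  3        12.50        10.8833        32.6498
  4        12.50        10.3922        41.5689
  5        12.50         9.9233        49.6167
  6    10,012.50     7,589.9745    45,539.8468
  Σ                  7,644.5068    45,698.4132
P = 7,644.5068; Macaulay duration = 45,698.4132 / 7,644.5068 = 5.97794 half-year periods = 2.98897 years.
Modified duration = D_Mac / (1 + y) = 2.98897 / 1.04725 = 2.85411 years.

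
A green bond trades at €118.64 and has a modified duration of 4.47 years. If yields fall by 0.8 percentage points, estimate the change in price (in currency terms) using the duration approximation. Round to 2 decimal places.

+€4.24

Duration approximation: ΔP/P ≈ -D_mod · Δy = -4.47 × (-0.008) = +0.035760.
ΔP ≈ 118.64 × (+0.035760) = +4.2425664.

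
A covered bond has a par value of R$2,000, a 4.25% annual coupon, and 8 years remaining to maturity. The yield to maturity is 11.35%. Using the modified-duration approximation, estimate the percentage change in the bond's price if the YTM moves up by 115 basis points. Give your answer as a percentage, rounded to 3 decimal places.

-6.846%

Periodic yield y = 0.1135. Modified duration first:
  t   CF        PV=CF/(1+0.1135)^t    t·PV
  1        85.00        76.3359        76.3359
  2        85.00        68.5549       137.1098
  3        85.00        61.5670       184.7011
  4        85.00        55.2915       221.1658
  5        85.00        49.6556       248.2778
  6        85.00        44.5941       267.5647
  7        85.00        40.0486       280.3402
  8     2,085.00       882.2350     7,057.8801
  Σ                  1,278.2826     8,473.3754
P = 1,278.2826; D_Mac = 6.62872 yrs; D_mod = 6.62872/(1+0.1135) = 5.95305 yrs.
ΔP/P ≈ -D_mod · Δy = -5.95305 × (+0.0115) = -0.068460 = -6.8460%.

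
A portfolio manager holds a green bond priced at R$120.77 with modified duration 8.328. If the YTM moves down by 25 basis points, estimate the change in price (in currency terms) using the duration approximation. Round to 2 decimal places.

Duration approximation: ΔP/P ≈ -D_mod · Δy = -8.328 × (-0.0025) = +0.020820.
ΔP ≈ 120.77 × (+0.020820) = +2.5144314.

+R$2.51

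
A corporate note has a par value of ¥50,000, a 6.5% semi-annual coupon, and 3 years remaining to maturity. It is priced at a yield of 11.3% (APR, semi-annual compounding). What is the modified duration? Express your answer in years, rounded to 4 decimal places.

Periodic yield y = 0.0565. First find Macaulay duration:
  t   CF        PV=CF/(1+0.0565)^t    t·PV
  1     1,625.00     1,538.0975     1,538.0975
  2     1,625.00     1,455.8424     2,911.6848
  3     1,625.00     1,377.9862     4,133.9585
  4     1,625.00     1,304.2936     5,217.1744
  5     1,625.00     1,234.5420     6,172.7098
  6    51,625.00    37,122.9992   222,737.9954
  Σ                 44,033.7609   242,711.6204
P = 44,033.7609; Macaulay duration = 242,711.6204 / 44,033.7609 = 5.51194 half-year periods = 2.75597 years.
Modified duration = D_Mac / (1 + y) = 2.75597 / 1.0565 = 2.60859 years.

2.6086 years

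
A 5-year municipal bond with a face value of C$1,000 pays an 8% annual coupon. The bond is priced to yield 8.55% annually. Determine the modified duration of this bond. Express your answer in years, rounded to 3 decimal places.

Periodic yield y = 0.0855. First find Macaulay duration:
  t   CF        PV=CF/(1+0.0855)^t    t·PV
  1        80.00        73.6988        73.6988
  2        80.00        67.8938       135.7877
  3        80.00        62.5461       187.6384
  4        80.00        57.6197       230.4786
  5     1,080.00       716.5964     3,582.9820
  Σ                    978.3548     4,210.5854
P = 978.3548; Macaulay duration = 4,210.5854 / 978.3548 = 4.30374 years.
Modified duration = D_Mac / (1 + y) = 4.30374 / 1.0855 = 3.96475 years.

3.965 years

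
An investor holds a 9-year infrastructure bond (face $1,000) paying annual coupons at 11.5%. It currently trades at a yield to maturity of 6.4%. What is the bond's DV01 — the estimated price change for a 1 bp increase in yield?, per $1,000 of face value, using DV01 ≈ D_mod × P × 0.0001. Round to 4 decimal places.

Periodic yield y = 0.064.
  t   CF        PV=CF/(1+0.064)^t    t·PV
  1       115.00       108.0827       108.0827
  2       115.00       101.5815       203.1630
  3       115.00        95.4713       286.4140
  4       115.00        89.7287       358.9148
  5       115.00        84.3315       421.6574
  6       115.00        79.2589       475.5534
  7       115.00        74.4915       521.4402
  8       115.00        70.0108       560.0861
  9     1,115.00       637.9699     5,741.7295
  Σ                  1,340.9268     8,677.0410
P = 1,340.9268; D_Mac = 6.47093 yrs; D_mod = 6.08170 yrs.
DV01 ≈ 6.08170 × 1,340.9268 × 0.0001 = 0.815511.

$0.8155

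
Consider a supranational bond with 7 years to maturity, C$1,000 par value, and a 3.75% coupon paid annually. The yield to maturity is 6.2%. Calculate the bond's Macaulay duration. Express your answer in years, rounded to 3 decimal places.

6.221 years

Periodic yield y = 0.062. Discount each cash flow and weight by its year:
  t   CF        PV=CF/(1+0.062)^t    t·PV
  1        37.50        35.3107        35.3107
  2        37.50        33.2493        66.4986
  3        37.50        31.3082        93.9245
  4        37.50        29.4804       117.9216
  5        37.50        27.7593       138.7966
  6        37.50        26.1387       156.8323
  7     1,037.50       680.9520     4,766.6639
  Σ                    864.1986     5,375.9481
Price P = Σ PV = 864.1986.
Macaulay duration = Σ(t·PV) / P = 5,375.9481 / 864.1986 = 6.22073 years.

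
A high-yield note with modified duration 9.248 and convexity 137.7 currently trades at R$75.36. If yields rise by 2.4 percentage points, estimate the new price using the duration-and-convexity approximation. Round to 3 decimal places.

R$61.622

Duration effect: -D_mod·Δy = -9.248 × (+0.024) = -0.221952
Convexity effect: ½·C·(Δy)² = 0.5 × 137.7 × (0.024)² = +0.0396576
ΔP/P ≈ -0.221952 + 0.0396576 = -0.1822944
New price ≈ 75.36 × (1 - 0.1822944) = 61.622294016.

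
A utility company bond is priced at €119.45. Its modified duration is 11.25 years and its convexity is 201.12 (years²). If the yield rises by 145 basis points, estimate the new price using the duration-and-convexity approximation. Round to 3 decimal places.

Duration effect: -D_mod·Δy = -11.25 × (+0.0145) = -0.163125
Convexity effect: ½·C·(Δy)² = 0.5 × 201.12 × (0.0145)² = +0.02114274
ΔP/P ≈ -0.163125 + 0.02114274 = -0.14198226
New price ≈ 119.45 × (1 - 0.14198226) = 102.490219043.

€102.490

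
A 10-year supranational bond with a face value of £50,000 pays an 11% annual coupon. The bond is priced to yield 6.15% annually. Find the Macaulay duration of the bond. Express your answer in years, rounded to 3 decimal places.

7.039 years

Periodic yield y = 0.0615. Discount each cash flow and weight by its year:
  t   CF        PV=CF/(1+0.0615)^t    t·PV
  1     5,500.00     5,181.3472     5,181.3472
  2     5,500.00     4,881.1561     9,762.3121
  3     5,500.00     4,598.3571    13,795.0713
  4     5,500.00     4,331.9426    17,327.7705
  5     5,500.00     4,080.9634    20,404.8169
  6     5,500.00     3,844.5251    23,067.1505
  7     5,500.00     3,621.7853    25,352.4970
  8     5,500.00     3,411.9503    27,295.6027
  9     5,500.00     3,214.2726    28,928.4532
  10   55,500.00    30,555.7535   305,557.5352
  Σ                 67,722.0531   476,672.5565
Price P = Σ PV = 67,722.0531.
Macaulay duration = Σ(t·PV) / P = 476,672.5565 / 67,722.0531 = 7.03866 years.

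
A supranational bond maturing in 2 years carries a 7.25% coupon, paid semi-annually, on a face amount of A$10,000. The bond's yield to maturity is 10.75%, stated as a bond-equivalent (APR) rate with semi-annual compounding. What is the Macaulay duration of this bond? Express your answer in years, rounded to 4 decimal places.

Periodic yield y = 0.05375. Discount each cash flow and weight by its period:
  t   CF        PV=CF/(1+0.05375)^t    t·PV
  1       362.50       344.0095       344.0095
  2       362.50       326.4621       652.9243
  3       362.50       309.8099       929.4296
  4    10,362.50     8,404.5447    33,618.1789
  Σ                  9,384.8262    35,544.5423
Price P = Σ PV = 9,384.8262.
Macaulay duration = Σ(t·PV) / P = 35,544.5423 / 9,384.8262 = 3.78745 half-year periods.
In years: 3.78745 / 2 = 1.89372 years.

1.8937 years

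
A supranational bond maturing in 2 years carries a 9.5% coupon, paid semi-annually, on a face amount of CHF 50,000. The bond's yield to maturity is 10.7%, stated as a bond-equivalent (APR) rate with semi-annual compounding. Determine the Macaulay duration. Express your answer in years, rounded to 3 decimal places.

1.866 years

Periodic yield y = 0.0535. Discount each cash flow and weight by its period:
  t   CF        PV=CF/(1+0.0535)^t    t·PV
  1     2,375.00     2,254.3901     2,254.3901
  2     2,375.00     2,139.9052     4,279.8104
  3     2,375.00     2,031.2342     6,093.7025
  4    52,375.00    42,519.2775   170,077.1100
  Σ                 48,944.8070   182,705.0130
Price P = Σ PV = 48,944.8070.
Macaulay duration = Σ(t·PV) / P = 182,705.0130 / 48,944.8070 = 3.73288 half-year periods.
In years: 3.73288 / 2 = 1.86644 years.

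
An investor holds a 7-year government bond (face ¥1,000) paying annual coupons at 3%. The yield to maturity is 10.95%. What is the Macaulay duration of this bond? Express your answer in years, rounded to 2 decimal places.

Periodic yield y = 0.1095. Discount each cash flow and weight by its year:
  t   CF        PV=CF/(1+0.1095)^t    t·PV
  1        30.00        27.0392        27.0392
  2        30.00        24.3706        48.7412
  3        30.00        21.9654        65.8962
  4        30.00        19.7976        79.1903
  5        30.00        17.8437        89.2185
  6        30.00        16.0826        96.4959
  7     1,030.00       497.6753     3,483.7270
  Σ                    624.7744     3,890.3083
Price P = Σ PV = 624.7744.
Macaulay duration = Σ(t·PV) / P = 3,890.3083 / 624.7744 = 6.22674 years.

6.23 years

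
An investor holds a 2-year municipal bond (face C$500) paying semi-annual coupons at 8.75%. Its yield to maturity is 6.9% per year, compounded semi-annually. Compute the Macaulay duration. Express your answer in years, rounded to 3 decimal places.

1.880 years

Periodic yield y = 0.0345. Discount each cash flow and weight by its period:
  t   CF        PV=CF/(1+0.0345)^t    t·PV
  1       21.875        21.1455        21.1455
  2       21.875        20.4403        40.8806
  3       21.875        19.7586        59.2759
  4      521.875       455.6638     1,822.6551
  Σ                    517.0082     1,943.9571
Price P = Σ PV = 517.0082.
Macaulay duration = Σ(t·PV) / P = 1,943.9571 / 517.0082 = 3.76001 half-year periods.
In years: 3.76001 / 2 = 1.88001 years.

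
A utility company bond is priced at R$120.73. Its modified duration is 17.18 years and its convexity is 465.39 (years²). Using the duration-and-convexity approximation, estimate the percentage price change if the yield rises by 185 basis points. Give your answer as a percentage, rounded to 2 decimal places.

Duration effect: -D_mod·Δy = -17.18 × (+0.0185) = -0.317830
Convexity effect: ½·C·(Δy)² = 0.5 × 465.39 × (0.0185)² = +0.07963986375
ΔP/P ≈ -0.317830 + 0.07963986375 = -0.23819013625
= -23.819013625%.

-23.82%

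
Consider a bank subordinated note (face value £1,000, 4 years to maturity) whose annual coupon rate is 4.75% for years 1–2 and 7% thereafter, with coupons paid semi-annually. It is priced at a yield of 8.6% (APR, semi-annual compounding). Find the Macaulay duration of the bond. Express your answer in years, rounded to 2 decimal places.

3.65 years

Periodic yield y = 0.043. Discount each cash flow and weight by its period:
  t   CF        PV=CF/(1+0.043)^t    t·PV
  1        23.75        22.7709        22.7709
  2        23.75        21.8321        43.6641
  3        23.75        20.9320        62.7960
  4        23.75        20.0690        80.2761
  5        35.00        28.3561       141.7805
  6        35.00        27.1871       163.1223
  7        35.00        26.0662       182.4635
  8     1,035.00       739.0365     5,912.2919
  Σ                    906.2498     6,609.1653
Price P = Σ PV = 906.2498.
Macaulay duration = Σ(t·PV) / P = 6,609.1653 / 906.2498 = 7.29287 half-year periods.
In years: 7.29287 / 2 = 3.64644 years.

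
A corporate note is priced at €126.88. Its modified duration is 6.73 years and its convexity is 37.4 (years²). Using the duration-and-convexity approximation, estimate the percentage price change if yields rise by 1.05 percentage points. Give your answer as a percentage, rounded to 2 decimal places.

Duration effect: -D_mod·Δy = -6.73 × (+0.0105) = -0.070665
Convexity effect: ½·C·(Δy)² = 0.5 × 37.4 × (0.0105)² = +0.002061675
ΔP/P ≈ -0.070665 + 0.002061675 = -0.068603325
= -6.8603325%.

-6.86%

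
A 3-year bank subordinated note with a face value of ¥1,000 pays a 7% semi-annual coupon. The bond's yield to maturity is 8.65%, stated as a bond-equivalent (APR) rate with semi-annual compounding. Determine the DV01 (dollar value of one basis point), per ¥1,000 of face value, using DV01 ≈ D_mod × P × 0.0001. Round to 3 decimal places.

¥0.252

Periodic yield y = 0.04325.
  t   CF        PV=CF/(1+0.04325)^t    t·PV
  1        35.00        33.5490        33.5490
  2        35.00        32.1582        64.3163
  3        35.00        30.8250        92.4750
  4        35.00        29.5471       118.1883
  5        35.00        28.3221       141.6107
  6     1,035.00       802.8049     4,816.8291
  Σ                    957.2062     5,266.9684
P = 957.2062; D_Mac = 5.50244 half-year periods = 2.75122 yrs; D_mod = 2.63716 yrs.
DV01 ≈ 2.63716 × 957.2062 × 0.0001 = 0.252431.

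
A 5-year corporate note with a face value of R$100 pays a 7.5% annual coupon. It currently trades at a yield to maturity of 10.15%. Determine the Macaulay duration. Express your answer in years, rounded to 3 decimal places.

4.310 years

Periodic yield y = 0.1015. Discount each cash flow and weight by its year:
  t   CF        PV=CF/(1+0.1015)^t    t·PV
  1         7.50         6.8089         6.8089
  2         7.50         6.1815        12.3630
  3         7.50         5.6119        16.8356
  4         7.50         5.0948        20.3790
  5       107.50        66.2958       331.4790
  Σ                     89.9928       387.8654
Price P = Σ PV = 89.9928.
Macaulay duration = Σ(t·PV) / P = 387.8654 / 89.9928 = 4.30996 years.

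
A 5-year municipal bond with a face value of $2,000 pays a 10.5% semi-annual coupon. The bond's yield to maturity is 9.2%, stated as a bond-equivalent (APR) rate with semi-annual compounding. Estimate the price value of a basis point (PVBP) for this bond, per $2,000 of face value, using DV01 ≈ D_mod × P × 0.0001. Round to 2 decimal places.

$0.81

Periodic yield y = 0.046.
  t   CF        PV=CF/(1+0.046)^t    t·PV
  1       105.00       100.3824       100.3824
  2       105.00        95.9679       191.9358
  3       105.00        91.7475       275.2425
  4       105.00        87.7127       350.8509
  5       105.00        83.8554       419.2768
  6       105.00        80.1677       481.0059
  7       105.00        76.6421       536.4948
  8       105.00        73.2716       586.1730
  9       105.00        70.0494       630.4442
  10    2,105.00     1,342.5648    13,425.6480
  Σ                  2,102.3614    16,997.4543
P = 2,102.3614; D_Mac = 8.08493 half-year periods = 4.04247 yrs; D_mod = 3.86469 yrs.
DV01 ≈ 3.86469 × 2,102.3614 × 0.0001 = 0.812498.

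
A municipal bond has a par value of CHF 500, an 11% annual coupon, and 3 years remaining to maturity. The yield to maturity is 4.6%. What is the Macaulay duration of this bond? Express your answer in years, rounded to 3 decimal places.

2.736 years

Periodic yield y = 0.046. Discount each cash flow and weight by its year:
  t   CF        PV=CF/(1+0.046)^t    t·PV
  1        55.00        52.5813        52.5813
  2        55.00        50.2689       100.5378
  3       555.00       484.9511     1,454.8532
  Σ                    587.8012     1,607.9723
Price P = Σ PV = 587.8012.
Macaulay duration = Σ(t·PV) / P = 1,607.9723 / 587.8012 = 2.73557 years.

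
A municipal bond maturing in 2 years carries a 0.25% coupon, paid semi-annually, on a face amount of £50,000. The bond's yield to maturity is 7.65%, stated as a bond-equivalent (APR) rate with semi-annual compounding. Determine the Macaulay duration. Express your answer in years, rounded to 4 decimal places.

1.9959 years

Periodic yield y = 0.03825. Discount each cash flow and weight by its period:
  t   CF        PV=CF/(1+0.03825)^t    t·PV
  1        62.50        60.1974        60.1974
  2        62.50        57.9797       115.9594
  3        62.50        55.8437       167.5311
  4    50,062.50    43,082.8847   172,331.5387
  Σ                 43,256.9055   172,675.2267
Price P = Σ PV = 43,256.9055.
Macaulay duration = Σ(t·PV) / P = 172,675.2267 / 43,256.9055 = 3.99185 half-year periods.
In years: 3.99185 / 2 = 1.99593 years.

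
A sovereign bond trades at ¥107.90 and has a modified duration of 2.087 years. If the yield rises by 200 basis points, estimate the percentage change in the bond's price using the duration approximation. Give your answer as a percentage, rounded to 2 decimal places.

-4.17%

Duration approximation: ΔP/P ≈ -D_mod · Δy = -2.087 × (+0.02) = -0.041740.
As a percentage: -4.1740%.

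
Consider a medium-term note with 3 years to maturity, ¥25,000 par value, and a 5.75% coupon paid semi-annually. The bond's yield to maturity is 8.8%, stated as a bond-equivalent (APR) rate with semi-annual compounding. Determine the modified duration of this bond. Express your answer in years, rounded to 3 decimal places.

2.670 years

Periodic yield y = 0.044. First find Macaulay duration:
  t   CF        PV=CF/(1+0.044)^t    t·PV
  1       718.75       688.4579       688.4579
  2       718.75       659.4424     1,318.8848
  3       718.75       631.6498     1,894.9494
  4       718.75       605.0285     2,420.1142
  5       718.75       579.5293     2,897.6463
  6    25,718.75    19,863.0925   119,178.5550
  Σ                 23,027.2003   128,398.6074
P = 23,027.2003; Macaulay duration = 128,398.6074 / 23,027.2003 = 5.57595 half-year periods = 2.78798 years.
Modified duration = D_Mac / (1 + y) = 2.78798 / 1.044 = 2.67048 years.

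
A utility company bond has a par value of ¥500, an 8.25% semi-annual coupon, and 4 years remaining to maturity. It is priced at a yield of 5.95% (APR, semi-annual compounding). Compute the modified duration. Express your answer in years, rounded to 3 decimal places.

Periodic yield y = 0.02975. First find Macaulay duration:
  t   CF        PV=CF/(1+0.02975)^t    t·PV
  1       20.625        20.0291        20.0291
  2       20.625        19.4505        38.9010
  3       20.625        18.8885        56.6656
  4       20.625        18.3428        73.3714
  5       20.625        17.8129        89.0646
  6       20.625        17.2983       103.7897
  7       20.625        16.7985       117.5897
  8      520.625       411.7851     3,294.2807
  Σ                    540.4058     3,793.6919
P = 540.4058; Macaulay duration = 3,793.6919 / 540.4058 = 7.02008 half-year periods = 3.51004 years.
Modified duration = D_Mac / (1 + y) = 3.51004 / 1.02975 = 3.40863 years.

3.409 years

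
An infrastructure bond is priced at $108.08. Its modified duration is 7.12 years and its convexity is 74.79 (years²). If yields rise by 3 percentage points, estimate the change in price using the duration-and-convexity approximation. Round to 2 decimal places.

Duration effect: -D_mod·Δy = -7.12 × (+0.03) = -0.213600
Convexity effect: ½·C·(Δy)² = 0.5 × 74.79 × (0.03)² = +0.0336555
ΔP/P ≈ -0.213600 + 0.0336555 = -0.1799445
ΔP ≈ 108.08 × (-0.1799445) = -19.44840156.

-$19.45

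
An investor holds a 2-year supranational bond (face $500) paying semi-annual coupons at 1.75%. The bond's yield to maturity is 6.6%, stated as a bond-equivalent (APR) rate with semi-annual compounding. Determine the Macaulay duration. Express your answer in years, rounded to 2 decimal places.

1.97 years

Periodic yield y = 0.033. Discount each cash flow and weight by its period:
  t   CF        PV=CF/(1+0.033)^t    t·PV
  1        4.375         4.2352         4.2352
  2        4.375         4.0999         8.1999
  3        4.375         3.9690        11.9069
  4      504.375       442.9475     1,771.7900
  Σ                    455.2517     1,796.1321
Price P = Σ PV = 455.2517.
Macaulay duration = Σ(t·PV) / P = 1,796.1321 / 455.2517 = 3.94536 half-year periods.
In years: 3.94536 / 2 = 1.97268 years.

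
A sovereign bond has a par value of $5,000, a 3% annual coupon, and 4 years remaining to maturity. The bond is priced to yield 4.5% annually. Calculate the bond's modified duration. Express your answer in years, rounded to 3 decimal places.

3.658 years

Periodic yield y = 0.045. First find Macaulay duration:
  t   CF        PV=CF/(1+0.045)^t    t·PV
  1       150.00       143.5407       143.5407
  2       150.00       137.3595       274.7190
  3       150.00       131.4445       394.3335
  4     5,150.00     4,318.5909    17,274.3637
  Σ                  4,730.9356    18,086.9568
P = 4,730.9356; Macaulay duration = 18,086.9568 / 4,730.9356 = 3.82312 years.
Modified duration = D_Mac / (1 + y) = 3.82312 / 1.045 = 3.65849 years.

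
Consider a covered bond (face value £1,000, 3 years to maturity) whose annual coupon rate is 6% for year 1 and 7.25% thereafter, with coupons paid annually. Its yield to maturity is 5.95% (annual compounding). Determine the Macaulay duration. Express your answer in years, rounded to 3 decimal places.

2.826 years

Periodic yield y = 0.0595. Discount each cash flow and weight by its year:
  t   CF        PV=CF/(1+0.0595)^t    t·PV
  1        60.00        56.6305        56.6305
  2        72.50        64.5857       129.1713
  3     1,072.50       901.7672     2,705.3015
  Σ                  1,022.9833     2,891.1033
Price P = Σ PV = 1,022.9833.
Macaulay duration = Σ(t·PV) / P = 2,891.1033 / 1,022.9833 = 2.82615 years.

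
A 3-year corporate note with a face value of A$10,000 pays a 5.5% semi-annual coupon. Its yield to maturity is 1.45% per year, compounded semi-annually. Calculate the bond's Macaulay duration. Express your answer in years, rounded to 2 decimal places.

2.82 years

Periodic yield y = 0.00725. Discount each cash flow and weight by its period:
  t   CF        PV=CF/(1+0.00725)^t    t·PV
  1       275.00       273.0206       273.0206
  2       275.00       271.0554       542.1109
  3       275.00       269.1044       807.3133
  4       275.00       267.1675     1,068.6699
  5       275.00       265.2445     1,326.2223
  6    10,275.00     9,839.1634    59,034.9806
  Σ                 11,184.7558    63,052.3176
Price P = Σ PV = 11,184.7558.
Macaulay duration = Σ(t·PV) / P = 63,052.3176 / 11,184.7558 = 5.63734 half-year periods.
In years: 5.63734 / 2 = 2.81867 years.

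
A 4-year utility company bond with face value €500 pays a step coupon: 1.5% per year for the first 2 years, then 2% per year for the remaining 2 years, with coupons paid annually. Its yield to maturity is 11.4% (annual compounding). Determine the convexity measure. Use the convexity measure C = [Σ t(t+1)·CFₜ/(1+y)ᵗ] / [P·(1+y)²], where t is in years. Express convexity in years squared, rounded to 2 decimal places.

With y = 0.114:
  t   CF        PV=CF/(1+0.114)^t    t·PV        t(t+1)·PV
  1         7.50         6.7325         6.7325          13.4650
  2         7.50         6.0435        12.0871          36.2612
  3        10.00         7.2334        21.7003          86.8012
  4       510.00       331.1535     1,324.6142       6,623.0710
  Σ                    351.1630     1,365.1341       6,759.5983
P = 351.1630.
Convexity = Σ t(t+1)·PV / [P·(1+y)²] = 6,759.5983 / (351.1630 × 1.240996) = 15.51107.

15.51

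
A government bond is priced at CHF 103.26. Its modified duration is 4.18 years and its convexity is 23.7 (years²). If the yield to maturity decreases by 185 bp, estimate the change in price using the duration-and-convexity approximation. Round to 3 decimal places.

Duration effect: -D_mod·Δy = -4.18 × (-0.0185) = +0.077330
Convexity effect: ½·C·(Δy)² = 0.5 × 23.7 × (-0.0185)² = +0.0040556625
ΔP/P ≈ +0.077330 + 0.0040556625 = +0.0813856625
ΔP ≈ 103.26 × (+0.0813856625) = +8.40388350975.

+CHF 8.404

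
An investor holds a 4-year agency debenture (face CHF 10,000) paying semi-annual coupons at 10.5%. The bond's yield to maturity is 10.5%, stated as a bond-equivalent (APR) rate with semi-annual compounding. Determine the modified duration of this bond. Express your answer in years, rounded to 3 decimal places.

3.199 years

Periodic yield y = 0.0525. First find Macaulay duration:
  t   CF        PV=CF/(1+0.0525)^t    t·PV
  1       525.00       498.8124       498.8124
  2       525.00       473.9310       947.8620
  3       525.00       450.2907     1,350.8721
  4       525.00       427.8297     1,711.3186
  5       525.00       406.4890     2,032.4449
  6       525.00       386.2128     2,317.2769
  7       525.00       366.9480     2,568.6363
  8    10,525.00     6,989.4865    55,915.8917
  Σ                 10,000.0000    67,343.1149
P = 10,000.0000; Macaulay duration = 67,343.1149 / 10,000.0000 = 6.73431 half-year periods = 3.36716 years.
Modified duration = D_Mac / (1 + y) = 3.36716 / 1.0525 = 3.19920 years.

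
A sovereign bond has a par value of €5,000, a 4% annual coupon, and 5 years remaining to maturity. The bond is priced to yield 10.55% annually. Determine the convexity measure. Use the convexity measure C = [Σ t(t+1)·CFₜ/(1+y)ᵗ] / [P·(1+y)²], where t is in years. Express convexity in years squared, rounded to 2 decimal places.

With y = 0.1055:
  t   CF        PV=CF/(1+0.1055)^t    t·PV        t(t+1)·PV
  1       200.00       180.9136       180.9136         361.8272
  2       200.00       163.6487       327.2974         981.8921
  3       200.00       148.0314       444.0941       1,776.3764
  4       200.00       133.9044       535.6178       2,678.0890
  5     5,200.00     3,149.2679    15,746.3396      94,478.0376
  Σ                  3,775.7660    17,234.2625     100,276.2223
P = 3,775.7660.
Convexity = Σ t(t+1)·PV / [P·(1+y)²] = 100,276.2223 / (3,775.7660 × 1.222130) = 21.73078.

21.73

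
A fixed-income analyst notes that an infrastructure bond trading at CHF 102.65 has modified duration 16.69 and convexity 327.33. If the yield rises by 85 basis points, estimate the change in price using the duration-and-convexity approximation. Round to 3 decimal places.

-CHF 13.349

Duration effect: -D_mod·Δy = -16.69 × (+0.0085) = -0.141865
Convexity effect: ½·C·(Δy)² = 0.5 × 327.33 × (0.0085)² = +0.01182479625
ΔP/P ≈ -0.141865 + 0.01182479625 = -0.13004020375
ΔP ≈ 102.65 × (-0.13004020375) = -13.3486269149375.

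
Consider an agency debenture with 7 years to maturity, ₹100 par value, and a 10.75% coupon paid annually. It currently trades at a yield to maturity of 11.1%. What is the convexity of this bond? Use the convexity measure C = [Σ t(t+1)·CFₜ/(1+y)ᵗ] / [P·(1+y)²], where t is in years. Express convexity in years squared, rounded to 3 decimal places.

30.526

With y = 0.111:
  t   CF        PV=CF/(1+0.111)^t    t·PV        t(t+1)·PV
  1        10.75         9.6760         9.6760          19.3519
  2        10.75         8.7092        17.4185          52.2555
  3        10.75         7.8391        23.5173          94.0692
  4        10.75         7.0559        28.2236         141.1179
  5        10.75         6.3509        31.7547         190.5283
  6        10.75         5.7164        34.2985         240.0896
  7       110.75        53.0085       371.0593       2,968.4747
  Σ                     98.3560       515.9479       3,705.8871
P = 98.3560.
Convexity = Σ t(t+1)·PV / [P·(1+y)²] = 3,705.8871 / (98.3560 × 1.234321) = 30.52552.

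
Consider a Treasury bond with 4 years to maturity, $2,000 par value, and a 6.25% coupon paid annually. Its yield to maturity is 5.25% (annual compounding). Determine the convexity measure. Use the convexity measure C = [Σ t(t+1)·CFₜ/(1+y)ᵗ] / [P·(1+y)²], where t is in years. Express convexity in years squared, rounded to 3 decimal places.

16.060

With y = 0.0525:
  t   CF        PV=CF/(1+0.0525)^t    t·PV        t(t+1)·PV
  1       125.00       118.7648       118.7648         237.5297
  2       125.00       112.8407       225.6814         677.0443
  3       125.00       107.2121       321.6362       1,286.5449
  4     2,125.00     1,731.6915     6,926.7659      34,633.8293
  Σ                  2,070.5091     7,592.8483      36,834.9481
P = 2,070.5091.
Convexity = Σ t(t+1)·PV / [P·(1+y)²] = 36,834.9481 / (2,070.5091 × 1.107756) = 16.05975.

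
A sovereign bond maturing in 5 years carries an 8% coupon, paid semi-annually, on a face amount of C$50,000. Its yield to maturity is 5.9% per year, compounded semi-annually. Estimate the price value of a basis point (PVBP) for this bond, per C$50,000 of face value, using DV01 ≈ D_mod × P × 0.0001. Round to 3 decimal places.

C$22.527

Periodic yield y = 0.0295.
  t   CF        PV=CF/(1+0.0295)^t    t·PV
  1     2,000.00     1,942.6906     1,942.6906
  2     2,000.00     1,887.0234     3,774.0469
  3     2,000.00     1,832.9514     5,498.8541
  4     2,000.00     1,780.4287     7,121.7149
  5     2,000.00     1,729.4111     8,647.0555
  6     2,000.00     1,679.8554    10,079.1322
  7     2,000.00     1,631.7196    11,422.0374
  8     2,000.00     1,584.9632    12,679.7057
  9     2,000.00     1,539.5466    13,855.9193
  10   52,000.00    38,881.2156   388,812.1557
  Σ                 54,489.8056   463,833.3123
P = 54,489.8056; D_Mac = 8.51230 half-year periods = 4.25615 yrs; D_mod = 4.13419 yrs.
DV01 ≈ 4.13419 × 54,489.8056 × 0.0001 = 22.527116.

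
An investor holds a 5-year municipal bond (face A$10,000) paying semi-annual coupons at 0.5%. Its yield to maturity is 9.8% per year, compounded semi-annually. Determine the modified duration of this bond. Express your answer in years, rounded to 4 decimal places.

4.6957 years

Periodic yield y = 0.049. First find Macaulay duration:
  t   CF        PV=CF/(1+0.049)^t    t·PV
  1        25.00        23.8322        23.8322
  2        25.00        22.7190        45.4380
  3        25.00        21.6578        64.9733
  4        25.00        20.6461        82.5844
  5        25.00        19.6817        98.4085
  6        25.00        18.7623       112.5741
  7        25.00        17.8859       125.2015
  8        25.00        17.0505       136.4037
  9        25.00        16.2540       146.2861
  10   10,025.00     6,213.4027    62,134.0266
  Σ                  6,391.8922    62,969.7284
P = 6,391.8922; Macaulay duration = 62,969.7284 / 6,391.8922 = 9.85150 half-year periods = 4.92575 years.
Modified duration = D_Mac / (1 + y) = 4.92575 / 1.049 = 4.69566 years.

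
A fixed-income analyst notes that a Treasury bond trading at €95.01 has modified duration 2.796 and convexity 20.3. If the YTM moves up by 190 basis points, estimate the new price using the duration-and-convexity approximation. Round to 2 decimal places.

€90.31

Duration effect: -D_mod·Δy = -2.796 × (+0.019) = -0.053124
Convexity effect: ½·C·(Δy)² = 0.5 × 20.3 × (0.019)² = +0.00366415
ΔP/P ≈ -0.053124 + 0.00366415 = -0.04945985
New price ≈ 95.01 × (1 - 0.04945985) = 90.3108196515.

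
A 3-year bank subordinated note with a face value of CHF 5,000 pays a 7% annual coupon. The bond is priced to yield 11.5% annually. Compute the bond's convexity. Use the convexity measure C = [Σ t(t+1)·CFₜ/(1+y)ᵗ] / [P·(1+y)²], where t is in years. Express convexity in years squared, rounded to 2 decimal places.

With y = 0.115:
  t   CF        PV=CF/(1+0.115)^t    t·PV        t(t+1)·PV
  1       350.00       313.9013       313.9013         627.8027
  2       350.00       281.5259       563.0517       1,689.1552
  3     5,350.00     3,859.4834    11,578.4503      46,313.8011
  Σ                  4,454.9106    12,455.4034      48,630.7590
P = 4,454.9106.
Convexity = Σ t(t+1)·PV / [P·(1+y)²] = 48,630.7590 / (4,454.9106 × 1.243225) = 8.78056.

8.78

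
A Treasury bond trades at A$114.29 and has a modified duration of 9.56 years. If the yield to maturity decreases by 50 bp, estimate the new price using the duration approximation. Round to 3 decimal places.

Duration approximation: ΔP/P ≈ -D_mod · Δy = -9.56 × (-0.005) = +0.047800.
New price ≈ 114.29 × (1 + 0.047800) = 119.753062.

A$119.753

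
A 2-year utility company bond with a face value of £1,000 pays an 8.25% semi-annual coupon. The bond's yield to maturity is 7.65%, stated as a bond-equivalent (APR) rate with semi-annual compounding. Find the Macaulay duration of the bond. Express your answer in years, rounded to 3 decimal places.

1.885 years

Periodic yield y = 0.03825. Discount each cash flow and weight by its period:
  t   CF        PV=CF/(1+0.03825)^t    t·PV
  1        41.25        39.7303        39.7303
  2        41.25        38.2666        76.5332
  3        41.25        36.8568       110.5705
  4     1,041.25       896.0810     3,584.3239
  Σ                  1,010.9347     3,811.1580
Price P = Σ PV = 1,010.9347.
Macaulay duration = Σ(t·PV) / P = 3,811.1580 / 1,010.9347 = 3.76993 half-year periods.
In years: 3.76993 / 2 = 1.88497 years.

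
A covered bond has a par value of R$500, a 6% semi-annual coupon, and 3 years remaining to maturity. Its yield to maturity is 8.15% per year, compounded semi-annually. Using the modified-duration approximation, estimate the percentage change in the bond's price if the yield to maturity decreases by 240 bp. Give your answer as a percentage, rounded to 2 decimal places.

+6.42%

Periodic yield y = 0.04075. Modified duration first:
  t   CF        PV=CF/(1+0.04075)^t    t·PV
  1        15.00        14.4127        14.4127
  2        15.00        13.8484        27.6967
  3        15.00        13.3061        39.9184
  4        15.00        12.7851        51.1406
  5        15.00        12.2845        61.4227
  6       515.00       405.2553     2,431.5318
  Σ                    471.8922     2,626.1230
P = 471.8922; D_Mac = 5.56509 half-year periods = 2.78255 yrs; D_mod = 2.78255/(1+0.04075) = 2.67360 yrs.
ΔP/P ≈ -D_mod · Δy = -2.67360 × (-0.024) = +0.064166 = +6.4166%.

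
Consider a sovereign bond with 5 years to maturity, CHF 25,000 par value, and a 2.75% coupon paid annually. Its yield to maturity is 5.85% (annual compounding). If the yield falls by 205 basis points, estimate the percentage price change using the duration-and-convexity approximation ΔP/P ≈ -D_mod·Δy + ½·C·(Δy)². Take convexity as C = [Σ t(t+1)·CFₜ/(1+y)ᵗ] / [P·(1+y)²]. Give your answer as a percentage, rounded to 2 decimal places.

+9.66%

With y = 0.0585:
  t   CF        PV=CF/(1+0.0585)^t    t·PV        t(t+1)·PV
  1       687.50       649.5040       649.5040       1,299.0080
  2       687.50       613.6080     1,227.2159       3,681.6477
  3       687.50       579.6957     1,739.0872       6,956.3490
  4       687.50       547.6578     2,190.6311      10,953.1554
  5    25,687.50    19,331.5879    96,657.9393     579,947.6356
  Σ                 21,722.0533   102,464.3775     602,837.7957
P = 21,722.0533; D_Mac = 4.71707 yrs; D_mod = 4.45637 yrs; C = 24.76954.
Duration effect: -4.45637 × (-0.0205) = +0.091356
Convexity effect: 0.5 × 24.76954 × (-0.0205)² = +0.0052047
ΔP/P ≈ +0.091356 + 0.0052047 = +0.096560 = +9.6560%.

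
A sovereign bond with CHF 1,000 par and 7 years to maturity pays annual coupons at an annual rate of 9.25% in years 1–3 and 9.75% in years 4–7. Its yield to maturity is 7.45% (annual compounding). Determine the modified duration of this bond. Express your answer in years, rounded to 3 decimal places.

5.143 years

Periodic yield y = 0.0745. First find Macaulay duration:
  t   CF        PV=CF/(1+0.0745)^t    t·PV
  1        92.50        86.0866        86.0866
  2        92.50        80.1178       160.2356
  3        92.50        74.5628       223.6885
  4        97.50        73.1440       292.5762
  5        97.50        68.0726       340.3631
  6        97.50        63.3528       380.1170
  7     1,097.50       663.6813     4,645.7692
  Σ                  1,109.0180     6,128.8362
P = 1,109.0180; Macaulay duration = 6,128.8362 / 1,109.0180 = 5.52636 years.
Modified duration = D_Mac / (1 + y) = 5.52636 / 1.0745 = 5.14320 years.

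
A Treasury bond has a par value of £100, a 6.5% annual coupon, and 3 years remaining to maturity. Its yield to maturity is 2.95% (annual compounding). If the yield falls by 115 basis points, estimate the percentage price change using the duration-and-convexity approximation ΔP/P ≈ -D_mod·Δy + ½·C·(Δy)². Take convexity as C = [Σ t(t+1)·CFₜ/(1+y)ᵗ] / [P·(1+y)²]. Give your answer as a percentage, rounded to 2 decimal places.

+3.23%

With y = 0.0295:
  t   CF        PV=CF/(1+0.0295)^t    t·PV        t(t+1)·PV
  1         6.50         6.3137         6.3137          12.6275
  2         6.50         6.1328        12.2657          36.7970
  3       106.50        97.6047       292.8140       1,171.2559
  Σ                    110.0512       311.3934       1,220.6804
P = 110.0512; D_Mac = 2.82953 yrs; D_mod = 2.74845 yrs; C = 10.46536.
Duration effect: -2.74845 × (-0.0115) = +0.031607
Convexity effect: 0.5 × 10.46536 × (-0.0115)² = +0.0006920
ΔP/P ≈ +0.031607 + 0.0006920 = +0.032299 = +3.2299%.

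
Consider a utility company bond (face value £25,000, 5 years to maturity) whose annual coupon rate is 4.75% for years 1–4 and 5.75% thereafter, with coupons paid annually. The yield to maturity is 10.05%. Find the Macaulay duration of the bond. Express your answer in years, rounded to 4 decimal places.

4.5109 years

Periodic yield y = 0.1005. Discount each cash flow and weight by its year:
  t   CF        PV=CF/(1+0.1005)^t    t·PV
  1     1,187.50     1,079.0550     1,079.0550
  2     1,187.50       980.5134     1,961.0268
  3     1,187.50       890.9708     2,672.9124
  4     1,187.50       809.6055     3,238.4219
  5    26,437.50    16,378.3501    81,891.7505
  Σ                 20,138.4947    90,843.1665
Price P = Σ PV = 20,138.4947.
Macaulay duration = Σ(t·PV) / P = 90,843.1665 / 20,138.4947 = 4.51092 years.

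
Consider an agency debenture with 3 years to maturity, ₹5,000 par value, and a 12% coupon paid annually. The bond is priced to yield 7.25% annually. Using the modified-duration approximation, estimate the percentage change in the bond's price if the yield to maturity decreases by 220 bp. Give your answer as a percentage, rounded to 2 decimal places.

Periodic yield y = 0.0725. Modified duration first:
  t   CF        PV=CF/(1+0.0725)^t    t·PV
  1       600.00       559.4406       559.4406
  2       600.00       521.6229     1,043.2458
  3     5,600.00     4,539.3757    13,618.1270
  Σ                  5,620.4391    15,220.8133
P = 5,620.4391; D_Mac = 2.70812 yrs; D_mod = 2.70812/(1+0.0725) = 2.52505 yrs.
ΔP/P ≈ -D_mod · Δy = -2.52505 × (-0.022) = +0.055551 = +5.5551%.

+5.56%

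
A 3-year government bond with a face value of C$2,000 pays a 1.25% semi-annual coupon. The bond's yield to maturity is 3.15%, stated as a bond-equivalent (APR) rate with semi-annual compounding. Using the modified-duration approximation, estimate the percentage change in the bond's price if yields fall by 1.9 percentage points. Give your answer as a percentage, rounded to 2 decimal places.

Periodic yield y = 0.01575. Modified duration first:
  t   CF        PV=CF/(1+0.01575)^t    t·PV
  1        12.50        12.3062        12.3062
  2        12.50        12.1154        24.2307
  3        12.50        11.9275        35.7825
  4        12.50        11.7426        46.9702
  5        12.50        11.5605        57.8024
  6     2,012.50     1,832.3773    10,994.2638
  Σ                  1,892.0294    11,171.3558
P = 1,892.0294; D_Mac = 5.90443 half-year periods = 2.95222 yrs; D_mod = 2.95222/(1+0.01575) = 2.90644 yrs.
ΔP/P ≈ -D_mod · Δy = -2.90644 × (-0.019) = +0.055222 = +5.5222%.

+5.52%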